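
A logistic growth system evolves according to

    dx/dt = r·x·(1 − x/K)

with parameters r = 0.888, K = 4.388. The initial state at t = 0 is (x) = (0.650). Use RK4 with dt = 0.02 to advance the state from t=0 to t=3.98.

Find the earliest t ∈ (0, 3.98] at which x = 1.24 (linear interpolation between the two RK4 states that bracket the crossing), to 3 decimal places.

t = 0.921

t=0.000: state=(0.650)
step 1 (dt=0.02): k1=(0.492), k2=(0.495), k3=(0.495), k4=(0.498); state += dt/6·(k1+2k2+2k3+k4)
t=0.020: state=(0.660)
t=0.040: state=(0.670)
t=0.060: state=(0.680)
continuing one RK4 step at a time; state shown every 10 steps (Δt=0.2):
t=0.200: state=(0.755)
t=0.400: state=(0.872)
t=0.600: state=(1.003)
t=0.800: state=(1.147)
t=0.920: state=(1.239)
next step: t=0.940: state=(1.255) — x has crossed 1.24
linear interpolation between t=0.920 (1.23936) and t=0.940 (1.25522) → t≈0.921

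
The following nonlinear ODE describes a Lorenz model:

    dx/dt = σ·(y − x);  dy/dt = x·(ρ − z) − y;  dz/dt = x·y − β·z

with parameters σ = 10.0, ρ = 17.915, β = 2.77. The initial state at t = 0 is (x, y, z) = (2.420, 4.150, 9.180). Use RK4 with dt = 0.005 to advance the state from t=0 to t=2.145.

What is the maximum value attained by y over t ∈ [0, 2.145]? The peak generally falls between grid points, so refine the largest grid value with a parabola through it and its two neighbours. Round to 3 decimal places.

max y = 12.715

t=0.000: state=(2.420, 4.150, 9.180)
step 1 (dt=0.005): k1=(17.300, 16.989, -15.386), k2=(17.292, 17.419, -14.995), k3=(17.303, 17.415, -14.995), k4=(17.306, 17.845, -14.601); state += dt/6·(k1+2k2+2k3+k4)
t=0.005: state=(2.506, 4.237, 9.105)
t=0.010: state=(2.593, 4.328, 9.034)
t=0.015: state=(2.680, 4.424, 8.967)
continuing one RK4 step at a time; state shown every 20 steps (Δt=0.1):
t=0.100: state=(4.365, 6.707, 8.575)
t=0.200: state=(7.261, 10.639, 10.990)
t=0.300: state=(10.405, 12.620, 17.904)
t=0.400: state=(10.349, 7.885, 23.571)
t=0.500: state=(6.717, 2.835, 21.669)
t=0.600: state=(3.710, 1.722, 17.327)
t=0.700: state=(2.608, 2.256, 13.637)
t=0.800: state=(2.796, 3.470, 10.989)
t=0.900: state=(3.941, 5.582, 9.645)
t=1.000: state=(6.129, 8.850, 10.509)
t=1.100: state=(9.062, 11.818, 15.114)
t=1.200: state=(10.480, 10.039, 21.492)
t=1.300: state=(8.250, 4.849, 22.451)
t=1.400: state=(5.051, 2.489, 18.959)
t=1.500: state=(3.385, 2.555, 15.220)
t=1.600: state=(3.203, 3.592, 12.382)
t=1.700: state=(4.085, 5.456, 10.803)
t=1.800: state=(5.950, 8.285, 11.215)
t=1.900: state=(8.503, 10.984, 14.794)
t=2.000: state=(10.017, 10.110, 20.293)
t=2.100: state=(8.516, 5.804, 21.974)
t=2.145: state=(7.218, 4.278, 21.060)
largest grid value and its neighbours: y(0.280)=12.70656, y(0.285)=12.71481, y(0.290)=12.70348
parabola through these three points peaks at t≈0.285 with y≈12.71487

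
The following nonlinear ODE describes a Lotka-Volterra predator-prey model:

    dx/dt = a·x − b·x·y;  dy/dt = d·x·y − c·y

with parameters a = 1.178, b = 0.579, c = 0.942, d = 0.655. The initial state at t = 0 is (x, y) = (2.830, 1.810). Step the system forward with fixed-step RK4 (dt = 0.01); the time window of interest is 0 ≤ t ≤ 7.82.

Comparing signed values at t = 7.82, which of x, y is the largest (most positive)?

largest component: y

t=0.000: state=(2.830, 1.810)
step 1 (dt=0.01): k1=(0.368, 1.650), k2=(0.355, 1.660), k3=(0.355, 1.660), k4=(0.341, 1.669); state += dt/6·(k1+2k2+2k3+k4)
t=0.010: state=(2.834, 1.827)
t=0.020: state=(2.837, 1.843)
t=0.030: state=(2.840, 1.860)
continuing one RK4 step at a time; state shown every 50 steps (Δt=0.5):
t=0.500: state=(2.627, 2.823)
t=1.000: state=(1.819, 3.676)
t=1.500: state=(1.108, 3.671)
t=2.000: state=(0.746, 3.080)
t=2.500: state=(0.610, 2.391)
t=3.000: state=(0.600, 1.815)
t=3.500: state=(0.682, 1.395)
t=4.000: state=(0.857, 1.117)
t=4.500: state=(1.146, 0.965)
t=5.000: state=(1.574, 0.937)
t=5.500: state=(2.131, 1.070)
t=6.000: state=(2.680, 1.476)
t=6.500: state=(2.823, 2.310)
t=7.000: state=(2.230, 3.359)
t=7.500: state=(1.397, 3.782)
t=7.820: state=(1.024, 3.596)
compare at T: x=1.024, y=3.596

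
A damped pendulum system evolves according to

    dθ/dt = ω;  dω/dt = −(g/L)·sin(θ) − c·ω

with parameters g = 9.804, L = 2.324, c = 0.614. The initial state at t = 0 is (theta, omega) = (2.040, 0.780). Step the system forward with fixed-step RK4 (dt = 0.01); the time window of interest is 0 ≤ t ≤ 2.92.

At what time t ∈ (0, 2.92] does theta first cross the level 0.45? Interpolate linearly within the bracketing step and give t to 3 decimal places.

t=0.000: state=(2.040, 0.780)
step 1 (dt=0.01): k1=(0.780, -4.242), k2=(0.759, -4.221), k3=(0.759, -4.221), k4=(0.738, -4.201); state += dt/6·(k1+2k2+2k3+k4)
t=0.010: state=(2.048, 0.738)
t=0.020: state=(2.055, 0.696)
t=0.030: state=(2.062, 0.655)
continuing one RK4 step at a time; state shown every 10 steps (Δt=0.1):
t=0.100: state=(2.097, 0.375)
t=0.200: state=(2.116, 0.001)
t=0.300: state=(2.098, -0.350)
t=0.400: state=(2.047, -0.687)
t=0.500: state=(1.961, -1.017)
t=0.600: state=(1.843, -1.343)
t=0.700: state=(1.693, -1.664)
t=0.800: state=(1.511, -1.973)
t=0.900: state=(1.299, -2.258)
t=1.000: state=(1.061, -2.501)
t=1.100: state=(0.801, -2.680)
t=1.200: state=(0.528, -2.771)
t=1.220: state=(0.472, -2.778)
next step: t=1.230: state=(0.444, -2.779) — theta has crossed 0.45
linear interpolation between t=1.220 (0.47206) and t=1.230 (0.44427) → t≈1.228

t = 1.228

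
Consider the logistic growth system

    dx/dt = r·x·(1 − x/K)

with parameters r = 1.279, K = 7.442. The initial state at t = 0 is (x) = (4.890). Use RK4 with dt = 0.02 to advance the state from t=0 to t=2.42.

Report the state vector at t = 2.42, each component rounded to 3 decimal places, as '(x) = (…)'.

t=0.000: state=(4.890)
step 1 (dt=0.02): k1=(2.145), k2=(2.136), k3=(2.136), k4=(2.127); state += dt/6·(k1+2k2+2k3+k4)
t=0.020: state=(4.933)
t=0.040: state=(4.975)
t=0.060: state=(5.017)
continuing one RK4 step at a time; state shown every 5 steps (Δt=0.1):
t=0.100: state=(5.100)
t=0.200: state=(5.300)
t=0.300: state=(5.490)
t=0.400: state=(5.668)
t=0.500: state=(5.835)
t=0.600: state=(5.991)
t=0.700: state=(6.134)
t=0.800: state=(6.266)
t=0.900: state=(6.388)
t=1.000: state=(6.498)
t=1.100: state=(6.599)
t=1.200: state=(6.690)
t=1.300: state=(6.772)
t=1.400: state=(6.846)
t=1.500: state=(6.912)
t=1.600: state=(6.972)
t=1.700: state=(7.025)
t=1.800: state=(7.073)
t=1.900: state=(7.115)
t=2.000: state=(7.153)
t=2.100: state=(7.186)
t=2.200: state=(7.216)
t=2.300: state=(7.243)
t=2.400: state=(7.266)
t=2.420: state=(7.270)

(x) = (7.270)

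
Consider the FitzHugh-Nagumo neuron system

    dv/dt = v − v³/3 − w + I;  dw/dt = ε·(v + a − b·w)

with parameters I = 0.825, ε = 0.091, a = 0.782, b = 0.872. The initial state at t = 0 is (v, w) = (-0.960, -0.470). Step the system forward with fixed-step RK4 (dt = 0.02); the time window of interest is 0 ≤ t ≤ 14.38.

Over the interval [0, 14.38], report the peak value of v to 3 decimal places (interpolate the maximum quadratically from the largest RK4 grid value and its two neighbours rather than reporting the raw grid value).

t=0.000: state=(-0.960, -0.470)
step 1 (dt=0.02): k1=(0.630, 0.021), k2=(0.630, 0.022), k3=(0.630, 0.022), k4=(0.631, 0.022); state += dt/6·(k1+2k2+2k3+k4)
t=0.020: state=(-0.947, -0.470)
t=0.040: state=(-0.935, -0.469)
t=0.060: state=(-0.922, -0.469)
continuing one RK4 step at a time; state shown every 25 steps (Δt=0.5):
t=0.500: state=(-0.627, -0.452)
t=1.000: state=(-0.191, -0.419)
t=1.500: state=(0.473, -0.362)
t=2.000: state=(1.346, -0.273)
t=2.500: state=(1.903, -0.153)
t=3.000: state=(2.037, -0.023)
t=3.500: state=(2.034, 0.104)
t=4.000: state=(2.002, 0.225)
t=4.500: state=(1.964, 0.339)
t=5.000: state=(1.926, 0.448)
t=5.500: state=(1.887, 0.550)
t=6.000: state=(1.848, 0.647)
t=6.500: state=(1.809, 0.738)
t=7.000: state=(1.770, 0.824)
t=7.500: state=(1.731, 0.905)
t=8.000: state=(1.692, 0.981)
t=8.500: state=(1.652, 1.053)
t=9.000: state=(1.613, 1.119)
t=9.500: state=(1.573, 1.182)
t=10.000: state=(1.532, 1.240)
t=10.500: state=(1.491, 1.294)
t=11.000: state=(1.449, 1.344)
t=11.500: state=(1.406, 1.390)
t=12.000: state=(1.363, 1.433)
t=12.500: state=(1.318, 1.472)
t=13.000: state=(1.271, 1.507)
t=13.500: state=(1.222, 1.539)
t=14.000: state=(1.170, 1.567)
t=14.380: state=(1.129, 1.587)
largest grid value and its neighbours: v(3.160)=2.04289, v(3.180)=2.04299, v(3.200)=2.04298
parabola through these three points peaks at t≈3.189 with v≈2.04300

max v = 2.043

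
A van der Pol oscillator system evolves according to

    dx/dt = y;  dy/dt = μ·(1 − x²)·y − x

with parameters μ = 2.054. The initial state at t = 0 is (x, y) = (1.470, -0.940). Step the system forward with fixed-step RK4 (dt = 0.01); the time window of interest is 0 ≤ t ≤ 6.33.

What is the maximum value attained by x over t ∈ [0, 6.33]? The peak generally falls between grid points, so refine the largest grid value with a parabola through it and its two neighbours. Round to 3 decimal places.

t=0.000: state=(1.470, -0.940)
step 1 (dt=0.01): k1=(-0.940, 0.771), k2=(-0.936, 0.740), k3=(-0.936, 0.741), k4=(-0.933, 0.711); state += dt/6·(k1+2k2+2k3+k4)
t=0.010: state=(1.461, -0.933)
t=0.020: state=(1.451, -0.926)
t=0.030: state=(1.442, -0.920)
continuing one RK4 step at a time; state shown every 25 steps (Δt=0.25):
t=0.250: state=(1.246, -0.889)
t=0.500: state=(1.009, -1.037)
t=0.750: state=(0.709, -1.411)
t=1.000: state=(0.269, -2.211)
t=1.250: state=(-0.450, -3.597)
t=1.500: state=(-1.412, -3.475)
t=1.750: state=(-1.956, -0.958)
t=2.000: state=(-2.039, 0.054)
t=2.250: state=(-1.992, 0.266)
t=2.500: state=(-1.918, 0.322)
t=2.750: state=(-1.833, 0.354)
t=3.000: state=(-1.741, 0.385)
t=3.250: state=(-1.640, 0.423)
t=3.500: state=(-1.529, 0.473)
t=3.750: state=(-1.402, 0.541)
t=4.000: state=(-1.255, 0.642)
t=4.250: state=(-1.076, 0.802)
t=4.500: state=(-0.845, 1.078)
t=4.750: state=(-0.517, 1.606)
t=5.000: state=(0.001, 2.646)
t=5.250: state=(0.832, 3.860)
t=5.500: state=(1.686, 2.404)
t=5.750: state=(1.999, 0.391)
t=6.000: state=(2.008, -0.173)
t=6.250: state=(1.946, -0.297)
t=6.330: state=(1.922, -0.314)
largest grid value and its neighbours: x(5.870)=2.02020, x(5.880)=2.02025, x(5.890)=2.02009
parabola through these three points peaks at t≈5.877 with x≈2.02025

max x = 2.020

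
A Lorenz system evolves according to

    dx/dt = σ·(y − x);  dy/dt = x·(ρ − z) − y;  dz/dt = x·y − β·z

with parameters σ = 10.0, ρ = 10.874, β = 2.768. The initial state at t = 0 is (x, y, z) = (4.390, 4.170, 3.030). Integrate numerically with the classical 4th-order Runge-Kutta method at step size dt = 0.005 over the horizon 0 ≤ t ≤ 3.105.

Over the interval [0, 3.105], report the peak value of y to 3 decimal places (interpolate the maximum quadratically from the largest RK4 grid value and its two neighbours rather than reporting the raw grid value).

max y = 9.243

t=0.000: state=(4.390, 4.170, 3.030)
step 1 (dt=0.005): k1=(-2.200, 30.265, 9.919), k2=(-1.388, 30.038, 10.159), k3=(-1.414, 30.051, 10.164), k4=(-0.627, 29.837, 10.408); state += dt/6·(k1+2k2+2k3+k4)
t=0.005: state=(4.383, 4.320, 3.081)
t=0.010: state=(4.384, 4.468, 3.134)
t=0.015: state=(4.391, 4.615, 3.190)
continuing one RK4 step at a time; state shown every 40 steps (Δt=0.2):
t=0.200: state=(7.177, 9.015, 8.009)
t=0.400: state=(7.459, 5.612, 14.396)
t=0.600: state=(3.558, 2.288, 11.054)
t=0.800: state=(2.628, 2.786, 7.395)
t=1.000: state=(3.793, 4.768, 6.084)
t=1.200: state=(6.195, 7.366, 8.464)
t=1.400: state=(6.854, 6.134, 12.400)
t=1.600: state=(4.645, 3.660, 11.185)
t=1.800: state=(3.722, 3.758, 8.595)
t=2.000: state=(4.525, 5.217, 7.747)
t=2.200: state=(5.992, 6.567, 9.465)
t=2.400: state=(6.098, 5.618, 11.411)
t=2.600: state=(4.841, 4.298, 10.564)
t=2.800: state=(4.375, 4.455, 9.016)
t=3.000: state=(4.989, 5.449, 8.740)
t=3.105: state=(5.471, 5.896, 9.263)
largest grid value and its neighbours: y(0.235)=9.24181, y(0.240)=9.24252, y(0.245)=9.23475
parabola through these three points peaks at t≈0.238 with y≈9.24325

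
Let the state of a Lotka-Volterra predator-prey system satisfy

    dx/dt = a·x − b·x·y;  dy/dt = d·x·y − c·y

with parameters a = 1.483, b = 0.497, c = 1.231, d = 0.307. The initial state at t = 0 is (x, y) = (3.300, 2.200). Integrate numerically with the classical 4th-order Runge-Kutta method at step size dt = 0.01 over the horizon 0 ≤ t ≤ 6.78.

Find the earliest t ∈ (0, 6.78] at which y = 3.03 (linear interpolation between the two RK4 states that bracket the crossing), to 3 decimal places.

t=0.000: state=(3.300, 2.200)
step 1 (dt=0.01): k1=(1.286, -0.479), k2=(1.292, -0.475), k3=(1.292, -0.475), k4=(1.299, -0.470); state += dt/6·(k1+2k2+2k3+k4)
t=0.010: state=(3.313, 2.195)
t=0.020: state=(3.326, 2.191)
t=0.030: state=(3.339, 2.186)
continuing one RK4 step at a time; state shown every 25 steps (Δt=0.25):
t=0.250: state=(3.660, 2.111)
t=0.500: state=(4.088, 2.089)
t=0.750: state=(4.558, 2.139)
t=1.000: state=(5.026, 2.272)
t=1.250: state=(5.420, 2.495)
t=1.500: state=(5.653, 2.809)
t=1.640: state=(5.681, 3.018)
next step: t=1.650: state=(5.680, 3.033) — y has crossed 3.03
linear interpolation between t=1.640 (3.01766) and t=1.650 (3.03318) → t≈1.648

t = 1.648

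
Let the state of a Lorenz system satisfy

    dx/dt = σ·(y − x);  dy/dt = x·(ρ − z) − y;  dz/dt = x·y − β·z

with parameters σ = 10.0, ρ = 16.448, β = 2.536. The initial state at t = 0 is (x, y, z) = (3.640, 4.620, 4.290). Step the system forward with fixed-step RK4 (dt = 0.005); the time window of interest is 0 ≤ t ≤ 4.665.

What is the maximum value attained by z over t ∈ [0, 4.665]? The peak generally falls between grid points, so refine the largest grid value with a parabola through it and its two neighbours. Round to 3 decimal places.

max z = 23.967

t=0.000: state=(3.640, 4.620, 4.290)
step 1 (dt=0.005): k1=(9.800, 39.635, 5.937), k2=(10.546, 39.780, 6.376), k3=(10.531, 39.798, 6.383), k4=(11.263, 39.958, 6.834); state += dt/6·(k1+2k2+2k3+k4)
t=0.005: state=(3.693, 4.819, 4.322)
t=0.010: state=(3.753, 5.020, 4.358)
t=0.015: state=(3.819, 5.223, 4.400)
continuing one RK4 step at a time; state shown every 40 steps (Δt=0.2):
t=0.200: state=(9.678, 13.464, 12.950)
t=0.400: state=(7.775, 2.681, 22.932)
t=0.600: state=(1.262, 0.095, 14.226)
t=0.800: state=(0.599, 0.726, 8.609)
t=1.000: state=(1.443, 2.256, 5.408)
t=1.200: state=(4.805, 7.706, 5.644)
t=1.400: state=(11.332, 12.271, 19.799)
t=1.600: state=(4.634, 0.657, 19.755)
t=1.800: state=(0.919, 0.506, 11.997)
t=2.000: state=(1.082, 1.538, 7.363)
t=2.200: state=(3.086, 4.883, 5.441)
t=2.400: state=(9.069, 12.655, 12.425)
t=2.600: state=(8.262, 3.767, 22.750)
t=2.800: state=(1.853, 0.583, 14.652)
t=3.000: state=(1.271, 1.602, 9.032)
t=3.200: state=(3.015, 4.605, 6.434)
t=3.400: state=(8.350, 11.718, 11.677)
t=3.600: state=(8.826, 5.091, 22.478)
t=3.800: state=(2.506, 1.040, 15.292)
t=4.000: state=(1.827, 2.254, 9.655)
t=4.200: state=(4.031, 5.968, 7.637)
t=4.400: state=(9.333, 11.662, 15.128)
t=4.600: state=(7.159, 3.607, 20.904)
t=4.665: state=(4.996, 2.064, 18.714)
largest grid value and its neighbours: z(0.345)=23.94547, z(0.350)=23.96589, z(0.355)=23.95923
parabola through these three points peaks at t≈0.351 with z≈23.96676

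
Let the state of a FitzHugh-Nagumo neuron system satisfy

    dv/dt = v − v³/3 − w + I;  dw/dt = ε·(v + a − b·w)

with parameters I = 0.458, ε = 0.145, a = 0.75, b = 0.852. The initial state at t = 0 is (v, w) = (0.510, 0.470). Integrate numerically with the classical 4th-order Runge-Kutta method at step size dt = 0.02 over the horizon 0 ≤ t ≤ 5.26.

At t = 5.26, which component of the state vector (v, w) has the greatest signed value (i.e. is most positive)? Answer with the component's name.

t=0.000: state=(0.510, 0.470)
step 1 (dt=0.02): k1=(0.454, 0.125), k2=(0.456, 0.125), k3=(0.456, 0.125), k4=(0.458, 0.126); state += dt/6·(k1+2k2+2k3+k4)
t=0.020: state=(0.519, 0.473)
t=0.040: state=(0.528, 0.475)
t=0.060: state=(0.538, 0.478)
continuing one RK4 step at a time; state shown every 10 steps (Δt=0.2):
t=0.200: state=(0.605, 0.496)
t=0.400: state=(0.707, 0.524)
t=0.600: state=(0.813, 0.555)
t=0.800: state=(0.920, 0.587)
t=1.000: state=(1.024, 0.622)
t=1.200: state=(1.119, 0.659)
t=1.400: state=(1.203, 0.698)
t=1.600: state=(1.272, 0.738)
t=1.800: state=(1.325, 0.779)
t=2.000: state=(1.364, 0.820)
t=2.200: state=(1.389, 0.861)
t=2.400: state=(1.402, 0.901)
t=2.600: state=(1.405, 0.941)
t=2.800: state=(1.401, 0.980)
t=3.000: state=(1.391, 1.017)
t=3.200: state=(1.376, 1.053)
t=3.400: state=(1.356, 1.088)
t=3.600: state=(1.333, 1.122)
t=3.800: state=(1.308, 1.154)
t=4.000: state=(1.280, 1.184)
t=4.200: state=(1.250, 1.213)
t=4.400: state=(1.218, 1.240)
t=4.600: state=(1.183, 1.266)
t=4.800: state=(1.147, 1.290)
t=5.000: state=(1.108, 1.312)
t=5.200: state=(1.067, 1.333)
t=5.260: state=(1.054, 1.339)
compare at T: v=1.054, w=1.339

largest component: w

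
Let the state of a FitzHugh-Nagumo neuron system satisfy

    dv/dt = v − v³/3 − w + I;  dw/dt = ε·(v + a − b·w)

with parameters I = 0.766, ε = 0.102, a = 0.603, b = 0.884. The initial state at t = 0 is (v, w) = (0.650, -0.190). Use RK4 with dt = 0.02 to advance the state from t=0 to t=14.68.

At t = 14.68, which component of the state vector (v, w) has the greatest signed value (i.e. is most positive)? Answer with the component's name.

t=0.000: state=(0.650, -0.190)
step 1 (dt=0.02): k1=(1.514, 0.145), k2=(1.522, 0.146), k3=(1.522, 0.146), k4=(1.528, 0.148); state += dt/6·(k1+2k2+2k3+k4)
t=0.020: state=(0.680, -0.187)
t=0.040: state=(0.711, -0.184)
t=0.060: state=(0.742, -0.181)
continuing one RK4 step at a time; state shown every 25 steps (Δt=0.5):
t=0.500: state=(1.414, -0.100)
t=1.000: state=(1.859, 0.018)
t=1.500: state=(1.967, 0.144)
t=2.000: state=(1.961, 0.266)
t=2.500: state=(1.928, 0.381)
t=3.000: state=(1.889, 0.490)
t=3.500: state=(1.848, 0.591)
t=4.000: state=(1.807, 0.686)
t=4.500: state=(1.767, 0.775)
t=5.000: state=(1.726, 0.858)
t=5.500: state=(1.686, 0.936)
t=6.000: state=(1.645, 1.007)
t=6.500: state=(1.605, 1.074)
t=7.000: state=(1.564, 1.136)
t=7.500: state=(1.523, 1.193)
t=8.000: state=(1.482, 1.245)
t=8.500: state=(1.441, 1.293)
t=9.000: state=(1.399, 1.337)
t=9.500: state=(1.356, 1.377)
t=10.000: state=(1.313, 1.413)
t=10.500: state=(1.268, 1.445)
t=11.000: state=(1.222, 1.473)
t=11.500: state=(1.174, 1.498)
t=12.000: state=(1.124, 1.520)
t=12.500: state=(1.071, 1.537)
t=13.000: state=(1.014, 1.552)
t=13.500: state=(0.951, 1.562)
t=14.000: state=(0.881, 1.569)
t=14.500: state=(0.799, 1.572)
t=14.680: state=(0.766, 1.572)
compare at T: v=0.766, w=1.572

largest component: w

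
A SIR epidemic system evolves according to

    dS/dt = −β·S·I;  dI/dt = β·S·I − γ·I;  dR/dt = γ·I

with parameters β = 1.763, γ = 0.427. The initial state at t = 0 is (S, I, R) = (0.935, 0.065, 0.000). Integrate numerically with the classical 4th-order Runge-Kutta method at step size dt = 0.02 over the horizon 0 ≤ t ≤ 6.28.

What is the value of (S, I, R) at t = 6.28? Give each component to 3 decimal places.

t=0.000: state=(0.935, 0.065, 0.000)
step 1 (dt=0.02): k1=(-0.107, 0.079, 0.028), k2=(-0.108, 0.080, 0.028), k3=(-0.108, 0.080, 0.028), k4=(-0.110, 0.081, 0.028); state += dt/6·(k1+2k2+2k3+k4)
t=0.020: state=(0.933, 0.067, 0.001)
t=0.040: state=(0.931, 0.068, 0.001)
t=0.060: state=(0.928, 0.070, 0.002)
continuing one RK4 step at a time; state shown every 25 steps (Δt=0.5):
t=0.500: state=(0.865, 0.116, 0.019)
t=1.000: state=(0.756, 0.193, 0.051)
t=1.500: state=(0.613, 0.285, 0.102)
t=2.000: state=(0.459, 0.369, 0.173)
t=2.500: state=(0.323, 0.420, 0.257)
t=3.000: state=(0.222, 0.430, 0.349)
t=3.500: state=(0.153, 0.408, 0.439)
t=4.000: state=(0.108, 0.370, 0.522)
t=4.500: state=(0.080, 0.324, 0.596)
t=5.000: state=(0.061, 0.278, 0.660)
t=5.500: state=(0.049, 0.236, 0.715)
t=6.000: state=(0.040, 0.198, 0.761)
t=6.280: state=(0.037, 0.179, 0.784)

(S, I, R) = (0.037, 0.179, 0.784)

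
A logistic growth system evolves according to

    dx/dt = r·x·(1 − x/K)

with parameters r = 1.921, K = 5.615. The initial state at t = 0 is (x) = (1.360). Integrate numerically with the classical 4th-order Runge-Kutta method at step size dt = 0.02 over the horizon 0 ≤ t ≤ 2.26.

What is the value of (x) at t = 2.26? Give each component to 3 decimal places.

t=0.000: state=(1.360)
step 1 (dt=0.02): k1=(1.980), k2=(1.999), k3=(1.999), k4=(2.019); state += dt/6·(k1+2k2+2k3+k4)
t=0.020: state=(1.400)
t=0.040: state=(1.441)
t=0.060: state=(1.482)
continuing one RK4 step at a time; state shown every 5 steps (Δt=0.1):
t=0.100: state=(1.568)
t=0.200: state=(1.794)
t=0.300: state=(2.036)
t=0.400: state=(2.291)
t=0.500: state=(2.555)
t=0.600: state=(2.824)
t=0.700: state=(3.093)
t=0.800: state=(3.356)
t=0.900: state=(3.610)
t=1.000: state=(3.851)
t=1.100: state=(4.074)
t=1.200: state=(4.280)
t=1.300: state=(4.465)
t=1.400: state=(4.631)
t=1.500: state=(4.777)
t=1.600: state=(4.905)
t=1.700: state=(5.016)
t=1.800: state=(5.111)
t=1.900: state=(5.193)
t=2.000: state=(5.262)
t=2.100: state=(5.320)
t=2.200: state=(5.370)
t=2.260: state=(5.395)

(x) = (5.395)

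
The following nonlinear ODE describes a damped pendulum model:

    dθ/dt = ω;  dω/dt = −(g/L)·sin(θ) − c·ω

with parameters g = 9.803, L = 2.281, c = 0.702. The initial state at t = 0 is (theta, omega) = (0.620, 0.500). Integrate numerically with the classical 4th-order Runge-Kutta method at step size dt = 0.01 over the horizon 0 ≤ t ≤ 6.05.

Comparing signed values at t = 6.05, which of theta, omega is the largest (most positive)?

largest component: omega

t=0.000: state=(0.620, 0.500)
step 1 (dt=0.01): k1=(0.500, -2.848), k2=(0.486, -2.847), k3=(0.486, -2.847), k4=(0.472, -2.845); state += dt/6·(k1+2k2+2k3+k4)
t=0.010: state=(0.625, 0.472)
t=0.020: state=(0.629, 0.443)
t=0.030: state=(0.634, 0.415)
continuing one RK4 step at a time; state shown every 20 steps (Δt=0.2):
t=0.200: state=(0.664, -0.052)
t=0.400: state=(0.605, -0.525)
t=0.600: state=(0.463, -0.867)
t=0.800: state=(0.269, -1.040)
t=1.000: state=(0.059, -1.033)
t=1.200: state=(-0.133, -0.864)
t=1.400: state=(-0.279, -0.582)
t=1.600: state=(-0.362, -0.248)
t=1.800: state=(-0.379, 0.079)
t=2.000: state=(-0.334, 0.351)
t=2.200: state=(-0.244, 0.535)
t=2.400: state=(-0.127, 0.613)
t=2.600: state=(-0.006, 0.584)
t=2.800: state=(0.101, 0.467)
t=3.000: state=(0.177, 0.292)
t=3.200: state=(0.216, 0.094)
t=3.400: state=(0.216, -0.092)
t=3.600: state=(0.182, -0.240)
t=3.800: state=(0.123, -0.331)
t=4.000: state=(0.053, -0.358)
t=4.200: state=(-0.016, -0.325)
t=4.400: state=(-0.074, -0.245)
t=4.600: state=(-0.112, -0.137)
t=4.800: state=(-0.128, -0.021)
t=5.000: state=(-0.121, 0.082)
t=5.200: state=(-0.097, 0.160)
t=5.400: state=(-0.060, 0.202)
t=5.600: state=(-0.018, 0.206)
t=5.800: state=(0.020, 0.178)
t=6.000: state=(0.051, 0.125)
t=6.050: state=(0.057, 0.109)
compare at T: theta=0.057, omega=0.109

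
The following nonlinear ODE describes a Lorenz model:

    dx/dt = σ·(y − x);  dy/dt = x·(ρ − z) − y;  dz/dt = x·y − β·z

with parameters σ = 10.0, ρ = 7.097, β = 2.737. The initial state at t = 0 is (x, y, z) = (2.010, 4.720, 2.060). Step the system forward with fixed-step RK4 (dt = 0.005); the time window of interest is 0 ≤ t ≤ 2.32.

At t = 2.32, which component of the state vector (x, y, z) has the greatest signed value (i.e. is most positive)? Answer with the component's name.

largest component: z

t=0.000: state=(2.010, 4.720, 2.060)
step 1 (dt=0.005): k1=(27.100, 5.404, 3.849), k2=(26.558, 5.712, 4.170), k3=(26.579, 5.703, 4.163), k4=(26.056, 6.001, 4.480); state += dt/6·(k1+2k2+2k3+k4)
t=0.005: state=(2.143, 4.749, 2.081)
t=0.010: state=(2.271, 4.780, 2.105)
t=0.015: state=(2.394, 4.814, 2.132)
continuing one RK4 step at a time; state shown every 20 steps (Δt=0.1):
t=0.100: state=(4.034, 5.638, 3.004)
t=0.200: state=(5.408, 6.537, 4.872)
t=0.300: state=(6.173, 6.502, 7.108)
t=0.400: state=(6.004, 5.364, 8.631)
t=0.500: state=(5.063, 3.938, 8.809)
t=0.600: state=(3.965, 2.972, 8.032)
t=0.700: state=(3.159, 2.552, 6.945)
t=0.800: state=(2.740, 2.496, 5.919)
t=0.900: state=(2.639, 2.668, 5.101)
t=1.000: state=(2.773, 3.004, 4.547)
t=1.100: state=(3.085, 3.471, 4.287)
t=1.200: state=(3.529, 4.022, 4.349)
t=1.300: state=(4.044, 4.566, 4.742)
t=1.400: state=(4.531, 4.960, 5.413)
t=1.500: state=(4.858, 5.062, 6.199)
t=1.600: state=(4.919, 4.835, 6.850)
t=1.700: state=(4.712, 4.401, 7.162)
t=1.800: state=(4.348, 3.956, 7.097)
t=1.900: state=(3.975, 3.639, 6.769)
t=2.000: state=(3.699, 3.490, 6.334)
t=2.100: state=(3.562, 3.495, 5.918)
t=2.200: state=(3.560, 3.618, 5.604)
t=2.300: state=(3.668, 3.820, 5.437)
t=2.320: state=(3.700, 3.866, 5.423)
compare at T: x=3.700, y=3.866, z=5.423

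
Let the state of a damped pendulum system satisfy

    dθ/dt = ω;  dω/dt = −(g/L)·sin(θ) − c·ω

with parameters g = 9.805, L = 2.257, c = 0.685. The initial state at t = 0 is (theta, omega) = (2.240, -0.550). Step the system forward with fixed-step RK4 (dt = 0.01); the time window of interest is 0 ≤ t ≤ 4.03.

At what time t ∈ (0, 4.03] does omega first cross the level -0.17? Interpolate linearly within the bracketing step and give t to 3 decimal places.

t = 1.792

t=0.000: state=(2.240, -0.550)
step 1 (dt=0.01): k1=(-0.550, -3.031), k2=(-0.565, -3.028), k3=(-0.565, -3.028), k4=(-0.580, -3.025); state += dt/6·(k1+2k2+2k3+k4)
t=0.010: state=(2.234, -0.580)
t=0.020: state=(2.228, -0.611)
t=0.030: state=(2.222, -0.641)
continuing one RK4 step at a time; state shown every 20 steps (Δt=0.2):
t=0.200: state=(2.070, -1.152)
t=0.400: state=(1.778, -1.762)
t=0.600: state=(1.367, -2.343)
t=0.800: state=(0.852, -2.762)
t=1.000: state=(0.285, -2.836)
t=1.200: state=(-0.253, -2.476)
t=1.400: state=(-0.683, -1.784)
t=1.600: state=(-0.958, -0.954)
t=1.790: state=(-1.064, -0.177)
next step: t=1.800: state=(-1.066, -0.138) — omega has crossed -0.17
linear interpolation between t=1.790 (-0.17665) and t=1.800 (-0.13757) → t≈1.792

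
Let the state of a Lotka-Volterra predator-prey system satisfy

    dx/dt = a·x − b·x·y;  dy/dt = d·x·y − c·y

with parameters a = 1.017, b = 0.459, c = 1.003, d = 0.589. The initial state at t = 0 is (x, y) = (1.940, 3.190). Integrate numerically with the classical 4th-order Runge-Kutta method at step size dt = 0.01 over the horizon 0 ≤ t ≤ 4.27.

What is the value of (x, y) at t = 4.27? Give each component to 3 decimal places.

t=0.000: state=(1.940, 3.190)
step 1 (dt=0.01): k1=(-0.868, 0.446), k2=(-0.868, 0.438), k3=(-0.868, 0.438), k4=(-0.868, 0.430); state += dt/6·(k1+2k2+2k3+k4)
t=0.010: state=(1.931, 3.194)
t=0.020: state=(1.923, 3.199)
t=0.030: state=(1.914, 3.203)
continuing one RK4 step at a time; state shown every 20 steps (Δt=0.2):
t=0.200: state=(1.768, 3.247)
t=0.400: state=(1.608, 3.241)
t=0.600: state=(1.468, 3.178)
t=0.800: state=(1.350, 3.069)
t=1.000: state=(1.256, 2.927)
t=1.200: state=(1.185, 2.765)
t=1.400: state=(1.136, 2.593)
t=1.600: state=(1.106, 2.421)
t=1.800: state=(1.094, 2.255)
t=2.000: state=(1.098, 2.099)
t=2.200: state=(1.117, 1.956)
t=2.400: state=(1.151, 1.829)
t=2.600: state=(1.198, 1.718)
t=2.800: state=(1.260, 1.625)
t=3.000: state=(1.335, 1.549)
t=3.200: state=(1.423, 1.491)
t=3.400: state=(1.524, 1.451)
t=3.600: state=(1.637, 1.430)
t=3.800: state=(1.760, 1.429)
t=4.000: state=(1.890, 1.450)
t=4.200: state=(2.024, 1.494)
t=4.270: state=(2.071, 1.515)

(x, y) = (2.071, 1.515)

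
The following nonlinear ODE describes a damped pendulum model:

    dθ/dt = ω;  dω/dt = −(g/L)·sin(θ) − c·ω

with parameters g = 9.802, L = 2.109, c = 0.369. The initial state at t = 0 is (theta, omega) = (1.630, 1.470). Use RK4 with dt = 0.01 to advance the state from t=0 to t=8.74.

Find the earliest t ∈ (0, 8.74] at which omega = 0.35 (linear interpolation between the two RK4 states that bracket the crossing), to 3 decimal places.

t = 0.229

t=0.000: state=(1.630, 1.470)
step 1 (dt=0.01): k1=(1.470, -5.182), k2=(1.444, -5.170), k3=(1.444, -5.170), k4=(1.418, -5.158); state += dt/6·(k1+2k2+2k3+k4)
t=0.010: state=(1.644, 1.418)
t=0.020: state=(1.658, 1.367)
t=0.030: state=(1.672, 1.316)
t=0.220: state=(1.832, 0.391)
next step: t=0.230: state=(1.836, 0.345) — omega has crossed 0.35
linear interpolation between t=0.220 (0.39111) and t=0.230 (0.34488) → t≈0.229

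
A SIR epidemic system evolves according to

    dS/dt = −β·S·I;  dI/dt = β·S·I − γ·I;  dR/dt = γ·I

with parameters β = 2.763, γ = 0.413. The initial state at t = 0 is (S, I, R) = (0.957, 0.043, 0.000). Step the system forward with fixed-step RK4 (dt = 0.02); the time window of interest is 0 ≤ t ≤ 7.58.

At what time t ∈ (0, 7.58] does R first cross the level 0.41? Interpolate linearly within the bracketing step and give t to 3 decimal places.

t = 2.698

t=0.000: state=(0.957, 0.043, 0.000)
step 1 (dt=0.02): k1=(-0.114, 0.096, 0.018), k2=(-0.116, 0.098, 0.018), k3=(-0.116, 0.098, 0.018), k4=(-0.119, 0.100, 0.019); state += dt/6·(k1+2k2+2k3+k4)
t=0.020: state=(0.955, 0.045, 0.000)
t=0.040: state=(0.952, 0.047, 0.001)
t=0.060: state=(0.950, 0.049, 0.001)
continuing one RK4 step at a time; state shown every 25 steps (Δt=0.5):
t=0.500: state=(0.860, 0.124, 0.016)
t=1.000: state=(0.652, 0.291, 0.057)
t=1.500: state=(0.380, 0.482, 0.138)
t=2.000: state=(0.181, 0.570, 0.249)
t=2.500: state=(0.083, 0.551, 0.366)
t=2.680: state=(0.063, 0.531, 0.406)
next step: t=2.700: state=(0.061, 0.528, 0.410) — R has crossed 0.41
linear interpolation between t=2.680 (0.40612) and t=2.700 (0.41049) → t≈2.698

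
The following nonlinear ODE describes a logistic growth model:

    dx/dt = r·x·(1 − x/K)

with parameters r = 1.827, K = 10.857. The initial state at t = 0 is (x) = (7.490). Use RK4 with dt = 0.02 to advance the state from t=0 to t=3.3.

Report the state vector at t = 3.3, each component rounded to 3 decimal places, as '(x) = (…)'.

(x) = (10.845)

t=0.000: state=(7.490)
step 1 (dt=0.02): k1=(4.244), k2=(4.214), k3=(4.214), k4=(4.184); state += dt/6·(k1+2k2+2k3+k4)
t=0.020: state=(7.574)
t=0.040: state=(7.657)
t=0.060: state=(7.739)
continuing one RK4 step at a time; state shown every 10 steps (Δt=0.2):
t=0.200: state=(8.276)
t=0.400: state=(8.925)
t=0.600: state=(9.439)
t=0.800: state=(9.832)
t=1.000: state=(10.125)
t=1.200: state=(10.338)
t=1.400: state=(10.492)
t=1.600: state=(10.601)
t=1.800: state=(10.678)
t=2.000: state=(10.732)
t=2.200: state=(10.770)
t=2.400: state=(10.797)
t=2.600: state=(10.815)
t=2.800: state=(10.828)
t=3.000: state=(10.837)
t=3.200: state=(10.843)
t=3.300: state=(10.845)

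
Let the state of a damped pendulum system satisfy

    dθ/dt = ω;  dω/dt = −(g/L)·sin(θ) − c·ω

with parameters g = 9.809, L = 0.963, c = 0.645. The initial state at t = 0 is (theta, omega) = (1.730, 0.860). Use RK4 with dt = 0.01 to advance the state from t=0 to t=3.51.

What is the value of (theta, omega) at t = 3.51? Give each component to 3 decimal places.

(theta, omega) = (-0.489, 0.923)

t=0.000: state=(1.730, 0.860)
step 1 (dt=0.01): k1=(0.860, -10.612), k2=(0.807, -10.571), k3=(0.807, -10.571), k4=(0.754, -10.530); state += dt/6·(k1+2k2+2k3+k4)
t=0.010: state=(1.738, 0.754)
t=0.020: state=(1.745, 0.649)
t=0.030: state=(1.751, 0.545)
continuing one RK4 step at a time; state shown every 20 steps (Δt=0.2):
t=0.200: state=(1.699, -1.125)
t=0.400: state=(1.294, -2.885)
t=0.600: state=(0.583, -4.058)
t=0.800: state=(-0.236, -3.865)
t=1.000: state=(-0.873, -2.357)
t=1.200: state=(-1.151, -0.421)
t=1.400: state=(-1.053, 1.358)
t=1.600: state=(-0.641, 2.636)
t=1.800: state=(-0.062, 2.965)
t=2.000: state=(0.469, 2.189)
t=2.200: state=(0.771, 0.776)
t=2.400: state=(0.777, -0.687)
t=2.600: state=(0.521, -1.779)
t=2.800: state=(0.113, -2.159)
t=3.000: state=(-0.286, -1.711)
t=3.200: state=(-0.534, -0.710)
t=3.400: state=(-0.563, 0.403)
t=3.510: state=(-0.489, 0.923)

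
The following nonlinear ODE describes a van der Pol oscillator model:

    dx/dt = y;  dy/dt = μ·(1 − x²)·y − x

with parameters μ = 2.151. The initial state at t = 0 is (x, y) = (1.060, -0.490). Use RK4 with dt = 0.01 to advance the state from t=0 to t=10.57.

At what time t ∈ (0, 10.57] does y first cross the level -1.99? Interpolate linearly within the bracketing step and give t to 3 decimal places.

t=0.000: state=(1.060, -0.490)
step 1 (dt=0.01): k1=(-0.490, -0.930), k2=(-0.495, -0.932), k3=(-0.495, -0.932), k4=(-0.499, -0.934); state += dt/6·(k1+2k2+2k3+k4)
t=0.010: state=(1.055, -0.499)
t=0.020: state=(1.050, -0.509)
t=0.030: state=(1.045, -0.518)
continuing one RK4 step at a time; state shown every 50 steps (Δt=0.5):
t=0.500: state=(0.676, -1.130)
t=0.780: state=(0.258, -1.956)
next step: t=0.790: state=(0.238, -1.998) — y has crossed -1.99
linear interpolation between t=0.780 (-1.95607) and t=0.790 (-1.99846) → t≈0.788

t = 0.788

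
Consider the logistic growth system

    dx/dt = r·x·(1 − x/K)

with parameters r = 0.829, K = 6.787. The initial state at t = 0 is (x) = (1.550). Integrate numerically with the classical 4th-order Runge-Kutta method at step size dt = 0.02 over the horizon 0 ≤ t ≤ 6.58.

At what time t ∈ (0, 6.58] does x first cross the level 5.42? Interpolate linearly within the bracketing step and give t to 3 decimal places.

t=0.000: state=(1.550)
step 1 (dt=0.02): k1=(0.991), k2=(0.996), k3=(0.996), k4=(1.000); state += dt/6·(k1+2k2+2k3+k4)
t=0.020: state=(1.570)
t=0.040: state=(1.590)
t=0.060: state=(1.610)
continuing one RK4 step at a time; state shown every 25 steps (Δt=0.5):
t=0.500: state=(2.100)
t=1.000: state=(2.742)
t=1.500: state=(3.438)
t=2.000: state=(4.129)
t=2.500: state=(4.762)
t=3.000: state=(5.298)
t=3.120: state=(5.411)
next step: t=3.140: state=(5.429) — x has crossed 5.42
linear interpolation between t=3.120 (5.41071) and t=3.140 (5.42881) → t≈3.130

t = 3.130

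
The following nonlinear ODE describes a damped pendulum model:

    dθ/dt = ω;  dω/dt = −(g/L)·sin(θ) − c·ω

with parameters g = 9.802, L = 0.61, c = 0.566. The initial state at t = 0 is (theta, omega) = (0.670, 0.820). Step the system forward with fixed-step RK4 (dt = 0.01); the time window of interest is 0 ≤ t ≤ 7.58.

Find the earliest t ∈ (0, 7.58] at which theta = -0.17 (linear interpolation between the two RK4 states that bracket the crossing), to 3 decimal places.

t=0.000: state=(0.670, 0.820)
step 1 (dt=0.01): k1=(0.820, -10.443), k2=(0.768, -10.465), k3=(0.768, -10.461), k4=(0.715, -10.480); state += dt/6·(k1+2k2+2k3+k4)
t=0.010: state=(0.678, 0.715)
t=0.020: state=(0.684, 0.610)
t=0.030: state=(0.690, 0.505)
continuing one RK4 step at a time; state shown every 25 steps (Δt=0.25):
t=0.250: state=(0.558, -1.594)
t=0.500: state=(0.005, -2.453)
t=0.570: state=(-0.161, -2.270)
next step: t=0.580: state=(-0.184, -2.230) — theta has crossed -0.17
linear interpolation between t=0.570 (-0.16115) and t=0.580 (-0.18365) → t≈0.574

t = 0.574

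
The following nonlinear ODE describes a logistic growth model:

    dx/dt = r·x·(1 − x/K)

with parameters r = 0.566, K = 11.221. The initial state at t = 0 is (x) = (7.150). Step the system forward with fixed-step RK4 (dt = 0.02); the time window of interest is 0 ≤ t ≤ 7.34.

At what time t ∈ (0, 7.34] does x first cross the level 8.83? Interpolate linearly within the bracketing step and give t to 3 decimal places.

t=0.000: state=(7.150)
step 1 (dt=0.02): k1=(1.468), k2=(1.466), k3=(1.466), k4=(1.464); state += dt/6·(k1+2k2+2k3+k4)
t=0.020: state=(7.179)
t=0.040: state=(7.209)
t=0.060: state=(7.238)
continuing one RK4 step at a time; state shown every 25 steps (Δt=0.5):
t=0.500: state=(7.852)
t=1.000: state=(8.480)
t=1.300: state=(8.816)
next step: t=1.320: state=(8.837) — x has crossed 8.83
linear interpolation between t=1.300 (8.81601) and t=1.320 (8.83733) → t≈1.313

t = 1.313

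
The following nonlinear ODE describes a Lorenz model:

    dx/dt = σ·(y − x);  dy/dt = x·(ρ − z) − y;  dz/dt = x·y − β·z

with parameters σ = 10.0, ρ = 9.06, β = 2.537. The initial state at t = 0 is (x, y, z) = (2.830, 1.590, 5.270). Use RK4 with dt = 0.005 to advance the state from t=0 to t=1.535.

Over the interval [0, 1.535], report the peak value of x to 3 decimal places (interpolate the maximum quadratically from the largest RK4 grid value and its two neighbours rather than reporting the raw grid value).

t=0.000: state=(2.830, 1.590, 5.270)
step 1 (dt=0.005): k1=(-12.400, 9.136, -8.870), k2=(-11.862, 9.057, -8.799), k3=(-11.877, 9.062, -8.798), k4=(-11.353, 8.987, -8.728); state += dt/6·(k1+2k2+2k3+k4)
t=0.005: state=(2.771, 1.635, 5.226)
t=0.010: state=(2.716, 1.680, 5.183)
t=0.015: state=(2.667, 1.724, 5.140)
continuing one RK4 step at a time; state shown every 10 steps (Δt=0.05):
t=0.050: state=(2.435, 2.019, 4.862)
t=0.100: state=(2.358, 2.427, 4.531)
t=0.150: state=(2.475, 2.855, 4.290)
t=0.200: state=(2.723, 3.328, 4.156)
t=0.250: state=(3.073, 3.859, 4.150)
t=0.300: state=(3.506, 4.448, 4.298)
t=0.350: state=(4.009, 5.075, 4.628)
t=0.400: state=(4.563, 5.699, 5.165)
t=0.450: state=(5.132, 6.255, 5.917)
t=0.500: state=(5.666, 6.656, 6.858)
t=0.550: state=(6.098, 6.811, 7.913)
t=0.600: state=(6.357, 6.665, 8.954)
t=0.650: state=(6.394, 6.229, 9.828)
t=0.700: state=(6.197, 5.590, 10.411)
t=0.750: state=(5.807, 4.878, 10.647)
t=0.800: state=(5.297, 4.215, 10.562)
t=0.850: state=(4.752, 3.678, 10.230)
t=0.900: state=(4.242, 3.293, 9.743)
t=0.950: state=(3.813, 3.052, 9.178)
t=1.000: state=(3.485, 2.934, 8.594)
t=1.050: state=(3.261, 2.914, 8.031)
t=1.100: state=(3.135, 2.973, 7.514)
t=1.150: state=(3.096, 3.098, 7.061)
t=1.200: state=(3.133, 3.279, 6.685)
t=1.250: state=(3.239, 3.512, 6.396)
t=1.300: state=(3.404, 3.789, 6.203)
t=1.350: state=(3.621, 4.102, 6.115)
t=1.400: state=(3.882, 4.440, 6.140)
t=1.450: state=(4.175, 4.785, 6.282)
t=1.500: state=(4.486, 5.112, 6.542)
t=1.535: state=(4.703, 5.315, 6.790)
largest grid value and its neighbours: x(0.630)=6.40763, x(0.635)=6.40775, x(0.640)=6.40547
parabola through these three points peaks at t≈0.633 with x≈6.40799

max x = 6.408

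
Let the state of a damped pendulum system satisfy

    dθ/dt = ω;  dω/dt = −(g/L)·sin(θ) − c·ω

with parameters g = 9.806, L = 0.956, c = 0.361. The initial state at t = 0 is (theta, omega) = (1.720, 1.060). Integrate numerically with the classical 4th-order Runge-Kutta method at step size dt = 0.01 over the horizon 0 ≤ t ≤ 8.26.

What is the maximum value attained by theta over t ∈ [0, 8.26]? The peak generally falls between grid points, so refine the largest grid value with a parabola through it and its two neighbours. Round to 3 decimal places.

max theta = 1.774

t=0.000: state=(1.720, 1.060)
step 1 (dt=0.01): k1=(1.060, -10.526), k2=(1.007, -10.499), k3=(1.008, -10.499), k4=(0.955, -10.472); state += dt/6·(k1+2k2+2k3+k4)
t=0.010: state=(1.730, 0.955)
t=0.020: state=(1.739, 0.851)
t=0.030: state=(1.747, 0.747)
continuing one RK4 step at a time; state shown every 50 steps (Δt=0.5):
t=0.500: state=(1.015, -3.686)
t=1.000: state=(-1.002, -2.802)
t=1.500: state=(-1.141, 2.137)
t=2.000: state=(0.510, 3.149)
t=2.500: state=(1.040, -1.185)
t=3.000: state=(-0.243, -2.903)
t=3.500: state=(-0.889, 0.648)
t=4.000: state=(0.112, 2.512)
t=4.500: state=(0.746, -0.369)
t=5.000: state=(-0.054, -2.125)
t=5.500: state=(-0.622, 0.237)
t=6.000: state=(0.032, 1.783)
t=6.500: state=(0.518, -0.184)
t=7.000: state=(-0.028, -1.491)
t=7.500: state=(-0.431, 0.168)
t=8.000: state=(0.030, 1.243)
t=8.260: state=(0.295, 0.685)
largest grid value and its neighbours: theta(0.090)=1.77340, theta(0.100)=1.77422, theta(0.110)=1.77404
parabola through these three points peaks at t≈0.103 with theta≈1.77427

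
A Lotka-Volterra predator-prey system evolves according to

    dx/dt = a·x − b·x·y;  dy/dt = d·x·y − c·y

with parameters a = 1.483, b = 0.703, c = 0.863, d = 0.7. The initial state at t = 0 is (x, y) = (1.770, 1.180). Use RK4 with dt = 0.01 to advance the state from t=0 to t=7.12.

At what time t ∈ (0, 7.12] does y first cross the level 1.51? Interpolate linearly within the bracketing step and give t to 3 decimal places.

t=0.000: state=(1.770, 1.180)
step 1 (dt=0.01): k1=(1.157, 0.444), k2=(1.158, 0.449), k3=(1.158, 0.449), k4=(1.159, 0.455); state += dt/6·(k1+2k2+2k3+k4)
t=0.010: state=(1.782, 1.184)
t=0.020: state=(1.793, 1.189)
t=0.030: state=(1.805, 1.194)
continuing one RK4 step at a time; state shown every 25 steps (Δt=0.25):
t=0.250: state=(2.059, 1.330)
t=0.440: state=(2.260, 1.505)
next step: t=0.450: state=(2.270, 1.516) — y has crossed 1.51
linear interpolation between t=0.440 (1.50466) and t=0.450 (1.51557) → t≈0.445

t = 0.445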